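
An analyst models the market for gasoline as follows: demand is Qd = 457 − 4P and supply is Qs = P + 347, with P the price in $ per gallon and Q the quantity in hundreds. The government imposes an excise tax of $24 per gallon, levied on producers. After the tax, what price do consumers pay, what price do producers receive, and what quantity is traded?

Consumers pay $26.8; producers receive $2.8; quantity = 349.8.

Before the tax: set 457 − 4P = P + 347 → P* = $22, Q* = 369.
With the tax collected from producers, supply shifts: Qs = (P − 24) + 347.
New equilibrium: consumers pay $26.8, producers receive $2.8, Q = 349.8. (Wedge: Pb − Ps = 24.)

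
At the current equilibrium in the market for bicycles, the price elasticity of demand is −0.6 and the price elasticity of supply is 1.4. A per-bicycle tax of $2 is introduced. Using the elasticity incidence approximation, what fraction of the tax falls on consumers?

Consumers' share ≈ 0.7.

Incidence ratio: consumers' share ≈ εs / (εs + |εd|) = 1.4 / (1.4 + 0.6) = 0.7.
Supply is the more elastic side, so consumers bear the larger share.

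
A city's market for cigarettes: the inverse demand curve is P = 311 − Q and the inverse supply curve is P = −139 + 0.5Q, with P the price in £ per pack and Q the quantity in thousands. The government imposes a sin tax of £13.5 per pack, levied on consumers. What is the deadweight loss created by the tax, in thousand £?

Deadweight loss = £60.75 thousand.

Inverting to Q(P) form: Qd = 311 − P; Qs = 2P + 278.
Before the tax: set 311 − P = 2P + 278 → P* = £11, Q* = 300.
With the tax collected from consumers, demand (in seller-price terms) shifts: Qd = 311 − (P + 13.5).
New equilibrium: consumers pay £20, producers receive £6.5, Q = 291. (Wedge: Pb − Ps = 13.5.)
Quantity falls by |ΔQ| = |300 − 291| = 9.
DWL = ½ · t · |ΔQ| = ½ · 13.5 · 9 = £60.75.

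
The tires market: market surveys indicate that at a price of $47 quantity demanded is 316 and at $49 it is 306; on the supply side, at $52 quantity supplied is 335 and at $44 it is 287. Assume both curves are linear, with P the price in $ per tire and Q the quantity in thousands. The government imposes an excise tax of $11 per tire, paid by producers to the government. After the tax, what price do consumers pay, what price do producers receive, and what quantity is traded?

Consumers pay $54; producers receive $43; quantity = 281.

Demand slope: (306 − 316)/(49 − 47) = -5, so Qd = 551 − 5P.
Supply slope: (287 − 335)/(44 − 52) = 6, so Qs = 6P + 23.
Without the tax, 551 − 5P = 6P + 23 gives 11P = 528, so P* = $48 and Q* = 311.
With the tax collected from producers, supply shifts: Qs = 6(P − 11) + 23.
Solving gives Q = 281 with consumers paying $54 and producers receiving $43 (the $11 wedge).
The less price-elastic side of the market bears the larger share of a per-unit tax.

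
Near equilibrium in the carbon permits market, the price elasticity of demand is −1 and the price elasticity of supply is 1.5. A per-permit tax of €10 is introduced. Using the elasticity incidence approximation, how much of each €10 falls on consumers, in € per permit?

Incidence ratio: consumers' share ≈ εs / (εs + |εd|) = 1.5 / (1.5 + 1) = 0.6.
So consumers bear ≈ 0.6 × €10 = €6; sellers bear €4.

Consumers bear ≈ €6 per permit.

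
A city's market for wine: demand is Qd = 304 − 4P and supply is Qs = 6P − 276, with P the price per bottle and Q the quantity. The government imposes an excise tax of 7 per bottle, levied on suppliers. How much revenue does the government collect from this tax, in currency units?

Tax revenue = 386.4.

Before the tax: set 304 − 4P = 6P − 276 → P* = 58, Q* = 72.
With the tax collected from suppliers, supply shifts: Qs = 6(P − 7) − 276.
New equilibrium: buyers pay 62.2, suppliers receive 55.2, Q = 55.2. (Wedge: Pb − Ps = 7.)
Revenue = t · Q = 7 · 55.2 = 386.4.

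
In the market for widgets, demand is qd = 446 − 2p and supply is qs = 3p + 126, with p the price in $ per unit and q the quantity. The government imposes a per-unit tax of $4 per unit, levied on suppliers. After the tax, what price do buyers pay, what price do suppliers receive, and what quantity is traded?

Before the tax: set 446 − 2p = 3p + 126 → p* = $64, q* = 318.
With the tax collected from suppliers, supply shifts: qs = 3(p − 4) + 126.
Solving gives q = 313.2 with buyers paying $66.4 and suppliers receiving $62.4 (the $4 wedge).

Buyers pay $66.4; suppliers receive $62.4; quantity = 313.2.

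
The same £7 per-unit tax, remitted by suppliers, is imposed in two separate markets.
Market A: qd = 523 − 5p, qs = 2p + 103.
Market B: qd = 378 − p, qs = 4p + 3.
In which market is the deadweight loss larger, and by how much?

Market A, by £15.4.

Market A: pre-tax p* = £60, q* = 223; post-tax q = 213; deadweight loss = £35.
Market B: pre-tax p* = £75, q* = 303; post-tax q = 297.4; deadweight loss = £19.6.
Difference: £35 vs £19.6 → market A is larger by £15.4.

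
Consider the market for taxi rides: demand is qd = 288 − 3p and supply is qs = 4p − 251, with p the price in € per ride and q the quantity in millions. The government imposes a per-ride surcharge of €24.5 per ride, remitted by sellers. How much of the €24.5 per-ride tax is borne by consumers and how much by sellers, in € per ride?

Consumers bear €14 per ride; sellers bear €10.5 per ride.

Without the tax, 288 − 3p = 4p − 251 gives 7p = 539, so p* = €77 and q* = 57.
With the tax collected from sellers, supply shifts: qs = 4(p − 24.5) − 251.
New equilibrium: consumers pay €91, sellers receive €66.5, q = 15. (Wedge: pb − ps = 24.5.)
Burden on consumers: €14; on sellers: €10.5. (They sum to €24.5.)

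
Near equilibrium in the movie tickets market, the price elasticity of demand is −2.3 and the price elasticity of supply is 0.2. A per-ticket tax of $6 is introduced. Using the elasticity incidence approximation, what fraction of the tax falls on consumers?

Incidence ratio: consumers' share ≈ εs / (εs + |εd|) = 0.2 / (0.2 + 2.3) = 0.08.
Supply is the less elastic side, so consumers bear the smaller share.

Consumers' share ≈ 0.08.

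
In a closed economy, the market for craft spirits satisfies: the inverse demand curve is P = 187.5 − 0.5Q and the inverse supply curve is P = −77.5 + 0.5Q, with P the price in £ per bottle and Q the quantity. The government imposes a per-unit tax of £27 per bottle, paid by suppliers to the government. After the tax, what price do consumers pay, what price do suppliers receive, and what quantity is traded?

Consumers pay £68.5; suppliers receive £41.5; quantity = 238.

Rewrite in direct form: Qd = 375 − 2P and Qs = 2P + 155.
Without the tax, 375 − 2P = 2P + 155 gives 4P = 220, so P* = £55 and Q* = 265.
With the tax collected from suppliers, supply shifts: Qs = 2(P − 27) + 155.
Solving gives Q = 238 with consumers paying £68.5 and suppliers receiving £41.5 (the £27 wedge).
The less price-elastic side of the market bears the larger share of a per-unit tax.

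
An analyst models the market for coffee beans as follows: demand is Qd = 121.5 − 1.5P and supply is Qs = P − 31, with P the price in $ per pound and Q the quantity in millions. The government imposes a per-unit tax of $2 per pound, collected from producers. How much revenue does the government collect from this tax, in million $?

Before the tax: set 121.5 − 1.5P = P − 31 → P* = $61, Q* = 30.
With the tax collected from producers, supply shifts: Qs = (P − 2) − 31.
Solving gives Q = 28.8 with buyers paying $61.8 and producers receiving $59.8 (the $2 wedge).
Revenue = t · Q = 2 · 28.8 = $57.6.

Tax revenue = $57.6 million.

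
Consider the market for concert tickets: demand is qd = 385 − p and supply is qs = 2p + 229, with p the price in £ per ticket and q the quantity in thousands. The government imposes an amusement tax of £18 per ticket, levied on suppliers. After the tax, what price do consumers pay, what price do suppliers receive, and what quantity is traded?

Before the tax: set 385 − p = 2p + 229 → p* = £52, q* = 333.
With the tax collected from suppliers, supply shifts: qs = 2(p − 18) + 229.
New equilibrium: consumers pay £64, suppliers receive £46, q = 321. (Wedge: pb − ps = 18.)

Consumers pay £64; suppliers receive £46; quantity = 321.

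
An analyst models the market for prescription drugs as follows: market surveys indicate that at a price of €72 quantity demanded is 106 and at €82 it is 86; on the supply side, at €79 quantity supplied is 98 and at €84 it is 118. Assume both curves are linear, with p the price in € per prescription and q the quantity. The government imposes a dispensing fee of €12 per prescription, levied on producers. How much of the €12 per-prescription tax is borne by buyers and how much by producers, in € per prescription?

Buyers bear €8 per prescription; producers bear €4 per prescription.

Demand slope: (86 − 106)/(82 − 72) = -2, so qd = 250 − 2p.
Supply slope: (118 − 98)/(84 − 79) = 4, so qs = 4p − 218.
Without the tax, 250 − 2p = 4p − 218 gives 6p = 468, so p* = €78 and q* = 94.
With the tax collected from producers, supply shifts: qs = 4(p − 12) − 218.
Solving gives q = 78 with buyers paying €86 and producers receiving €74 (the €12 wedge).
Burden on buyers: €8; on producers: €4. (They sum to €12.)
The less price-elastic side of the market bears the larger share of a per-unit tax.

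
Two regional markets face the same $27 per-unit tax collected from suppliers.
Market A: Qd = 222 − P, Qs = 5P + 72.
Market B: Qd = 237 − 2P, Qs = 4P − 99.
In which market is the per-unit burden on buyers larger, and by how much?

Market A, by $4.5.

Market A: pre-tax P* = $25, Q* = 197; post-tax Q = 174.5; per-unit burden on buyers = $22.5.
Market B: pre-tax P* = $56, Q* = 125; post-tax Q = 89; per-unit burden on buyers = $18.
Difference: $22.5 vs $18 → market A is larger by $4.5.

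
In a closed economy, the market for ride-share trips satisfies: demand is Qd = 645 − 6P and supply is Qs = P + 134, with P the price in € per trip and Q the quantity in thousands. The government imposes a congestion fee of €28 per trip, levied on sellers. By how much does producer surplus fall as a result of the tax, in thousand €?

Before the tax: set 645 − 6P = P + 134 → P* = €73, Q* = 207.
With the tax collected from sellers, supply shifts: Qs = (P − 28) + 134.
Solving gives Q = 183 with buyers paying €77 and sellers receiving €49 (the €28 wedge).
ΔPS is the trapezoid between Q = 183 and Q = 207 of height €24: ½ · (207 + 183) · 24 = €4680.

Producer surplus falls by €4680 thousand.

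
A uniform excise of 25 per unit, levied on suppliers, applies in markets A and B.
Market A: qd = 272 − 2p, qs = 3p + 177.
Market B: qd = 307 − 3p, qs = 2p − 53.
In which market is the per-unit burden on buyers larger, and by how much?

Market A, by 5.

Market A: pre-tax p* = 19, q* = 234; post-tax q = 204; per-unit burden on buyers = 15.
Market B: pre-tax p* = 72, q* = 91; post-tax q = 61; per-unit burden on buyers = 10.
Difference: 15 vs 10 → market A is larger by 5.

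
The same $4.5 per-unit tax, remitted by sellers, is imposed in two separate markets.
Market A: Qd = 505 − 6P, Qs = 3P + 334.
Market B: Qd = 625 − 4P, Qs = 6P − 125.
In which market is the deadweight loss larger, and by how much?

Market B, by $4.05.

Market A: pre-tax P* = $19, Q* = 391; post-tax Q = 382; deadweight loss = $20.25.
Market B: pre-tax P* = $75, Q* = 325; post-tax Q = 314.2; deadweight loss = $24.3.
Difference: $20.25 vs $24.3 → market B is larger by $4.05.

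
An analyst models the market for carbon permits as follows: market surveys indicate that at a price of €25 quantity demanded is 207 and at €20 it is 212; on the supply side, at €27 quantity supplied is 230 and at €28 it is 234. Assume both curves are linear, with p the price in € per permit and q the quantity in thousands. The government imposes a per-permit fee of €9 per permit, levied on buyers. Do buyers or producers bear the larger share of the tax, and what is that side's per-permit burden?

Buyers bear the larger share: €7.2 per permit.

Demand slope: (212 − 207)/(20 − 25) = -1, so qd = 232 − p.
Supply slope: (234 − 230)/(28 − 27) = 4, so qs = 4p + 122.
Without the tax, 232 − p = 4p + 122 gives 5p = 110, so p* = €22 and q* = 210.
With the tax collected from buyers, demand (in seller-price terms) shifts: qd = 232 − (p + 9).
New equilibrium: buyers pay €29.2, producers receive €20.2, q = 202.8. (Wedge: pb − ps = 9.)
Per-permit burden: buyers €7.2, producers €1.8.
Buyers take the larger share because demand is less price-elastic here (demand slope 1 vs supply slope 4).
The less price-elastic side of the market bears the larger share of a per-unit tax.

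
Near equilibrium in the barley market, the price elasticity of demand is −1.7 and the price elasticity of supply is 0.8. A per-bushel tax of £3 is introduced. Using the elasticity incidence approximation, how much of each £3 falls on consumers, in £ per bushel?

Incidence ratio: consumers' share ≈ εs / (εs + |εd|) = 0.8 / (0.8 + 1.7) = 0.32.
So consumers bear ≈ 0.32 × £3 = £0.96; suppliers bear £2.04.

Consumers bear ≈ £0.96 per bushel.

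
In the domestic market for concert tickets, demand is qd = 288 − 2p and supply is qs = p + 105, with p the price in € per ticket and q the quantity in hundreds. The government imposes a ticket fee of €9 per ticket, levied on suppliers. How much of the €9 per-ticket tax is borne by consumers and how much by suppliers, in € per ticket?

Consumers bear €3 per ticket; suppliers bear €6 per ticket.

Without the tax, 288 − 2p = p + 105 gives 3p = 183, so p* = €61 and q* = 166.
With the tax collected from suppliers, supply shifts: qs = (p − 9) + 105.
New equilibrium: consumers pay €64, suppliers receive €55, q = 160. (Wedge: pb − ps = 9.)
Burden on consumers: €3; on suppliers: €6. (They sum to €9.)
The less price-elastic side of the market bears the larger share of a per-unit tax.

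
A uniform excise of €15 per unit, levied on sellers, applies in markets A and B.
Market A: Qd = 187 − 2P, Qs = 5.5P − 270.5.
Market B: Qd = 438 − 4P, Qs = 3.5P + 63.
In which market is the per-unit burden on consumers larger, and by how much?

Market A, by €4.

Market A: pre-tax P* = €61, Q* = 65; post-tax Q = 43; per-unit burden on consumers = €11.
Market B: pre-tax P* = €50, Q* = 238; post-tax Q = 210; per-unit burden on consumers = €7.
Difference: €11 vs €7 → market A is larger by €4.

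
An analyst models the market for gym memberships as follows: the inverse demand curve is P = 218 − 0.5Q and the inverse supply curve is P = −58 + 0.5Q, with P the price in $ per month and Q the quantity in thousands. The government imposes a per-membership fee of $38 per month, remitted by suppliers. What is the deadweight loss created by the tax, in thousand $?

Deadweight loss = $722 thousand.

Rewrite in direct form: Qd = 436 − 2P and Qs = 2P + 116.
Without the tax, 436 − 2P = 2P + 116 gives 4P = 320, so P* = $80 and Q* = 276.
With the tax collected from suppliers, supply shifts: Qs = 2(P − 38) + 116.
New equilibrium: buyers pay $99, suppliers receive $61, Q = 238. (Wedge: Pb − Ps = 38.)
Quantity falls by |ΔQ| = |276 − 238| = 38.
DWL = ½ · t · |ΔQ| = ½ · 38 · 38 = $722.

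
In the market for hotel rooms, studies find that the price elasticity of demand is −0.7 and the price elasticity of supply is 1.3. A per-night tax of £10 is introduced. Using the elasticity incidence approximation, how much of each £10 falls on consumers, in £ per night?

Consumers bear ≈ £6.5 per night.

Incidence ratio: consumers' share ≈ εs / (εs + |εd|) = 1.3 / (1.3 + 0.7) = 0.65.
So consumers bear ≈ 0.65 × £10 = £6.5; sellers bear £3.5.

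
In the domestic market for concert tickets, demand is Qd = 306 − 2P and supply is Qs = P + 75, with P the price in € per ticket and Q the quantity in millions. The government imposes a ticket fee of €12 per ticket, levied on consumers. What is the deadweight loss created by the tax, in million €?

Without the tax, 306 − 2P = P + 75 gives 3P = 231, so P* = €77 and Q* = 152.
With the tax collected from consumers, demand (in seller-price terms) shifts: Qd = 306 − 2(P + 12).
New equilibrium: consumers pay €81, suppliers receive €69, Q = 144. (Wedge: Pb − Ps = 12.)
Quantity falls by |ΔQ| = |152 − 144| = 8.
DWL = ½ · t · |ΔQ| = ½ · 12 · 8 = €48.

Deadweight loss = €48 million.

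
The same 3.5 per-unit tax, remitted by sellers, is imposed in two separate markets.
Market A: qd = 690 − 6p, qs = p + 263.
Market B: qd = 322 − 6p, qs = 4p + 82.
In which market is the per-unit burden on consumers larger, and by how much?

Market B, by 0.9.

Market A: pre-tax p* = 61, q* = 324; post-tax q = 321; per-unit burden on consumers = 0.5.
Market B: pre-tax p* = 24, q* = 178; post-tax q = 169.6; per-unit burden on consumers = 1.4.
Difference: 0.5 vs 1.4 → market B is larger by 0.9.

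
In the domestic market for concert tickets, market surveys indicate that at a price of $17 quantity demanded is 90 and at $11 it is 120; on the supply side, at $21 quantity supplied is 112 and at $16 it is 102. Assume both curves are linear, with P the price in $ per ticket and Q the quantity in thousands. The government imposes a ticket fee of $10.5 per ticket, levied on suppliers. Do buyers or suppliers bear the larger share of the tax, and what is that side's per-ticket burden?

Demand slope: (120 − 90)/(11 − 17) = -5, so Qd = 175 − 5P.
Supply slope: (102 − 112)/(16 − 21) = 2, so Qs = 2P + 70.
Before the tax: set 175 − 5P = 2P + 70 → P* = $15, Q* = 100.
With the tax collected from suppliers, supply shifts: Qs = 2(P − 10.5) + 70.
New equilibrium: buyers pay $18, suppliers receive $7.5, Q = 85. (Wedge: Pb − Ps = 10.5.)
Per-ticket burden: buyers $3, suppliers $7.5.
Suppliers take the larger share because supply is less price-elastic here (demand slope 5 vs supply slope 2).
The less price-elastic side of the market bears the larger share of a per-unit tax.

Suppliers bear the larger share: $7.5 per ticket.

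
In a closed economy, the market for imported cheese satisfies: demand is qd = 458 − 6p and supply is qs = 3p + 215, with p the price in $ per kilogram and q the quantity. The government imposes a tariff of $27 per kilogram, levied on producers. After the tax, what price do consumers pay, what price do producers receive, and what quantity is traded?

Without the tax, 458 − 6p = 3p + 215 gives 9p = 243, so p* = $27 and q* = 296.
With the tax collected from producers, supply shifts: qs = 3(p − 27) + 215.
Solving gives q = 242 with consumers paying $36 and producers receiving $9 (the $27 wedge).
The less price-elastic side of the market bears the larger share of a per-unit tax.

Consumers pay $36; producers receive $9; quantity = 242.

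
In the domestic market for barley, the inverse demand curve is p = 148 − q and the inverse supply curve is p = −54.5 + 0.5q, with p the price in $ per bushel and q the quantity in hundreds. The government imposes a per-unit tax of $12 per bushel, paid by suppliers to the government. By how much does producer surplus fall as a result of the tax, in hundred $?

Producer surplus falls by $524 hundred.

Inverting to q(p) form: qd = 148 − p; qs = 2p + 109.
Without the tax, 148 − p = 2p + 109 gives 3p = 39, so p* = $13 and q* = 135.
With the tax collected from suppliers, supply shifts: qs = 2(p − 12) + 109.
Solving gives q = 127 with consumers paying $21 and suppliers receiving $9 (the $12 wedge).
ΔPS is the trapezoid between Q = 127 and Q = 135 of height $4: ½ · (135 + 127) · 4 = $524.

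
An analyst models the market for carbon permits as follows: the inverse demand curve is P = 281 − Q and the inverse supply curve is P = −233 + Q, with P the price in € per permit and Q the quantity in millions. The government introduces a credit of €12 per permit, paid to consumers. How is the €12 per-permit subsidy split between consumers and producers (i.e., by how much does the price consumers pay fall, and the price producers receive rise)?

Consumers gain €6 per permit; producers gain €6 per permit.

Inverting to Q(P) form: Qd = 281 − P; Qs = P + 233.
Before the subsidy: set 281 − P = P + 233 → P* = €24, Q* = 257.
With a per-unit subsidy paid to consumers, each effectively pays P − 12, so demand becomes Qd = 281 − (P − 12).
Solving gives Q = 263 with consumers paying €18 and producers receiving €30 (the €12 wedge).
Gain to consumers: €6; to producers: €6. (They sum to €12.)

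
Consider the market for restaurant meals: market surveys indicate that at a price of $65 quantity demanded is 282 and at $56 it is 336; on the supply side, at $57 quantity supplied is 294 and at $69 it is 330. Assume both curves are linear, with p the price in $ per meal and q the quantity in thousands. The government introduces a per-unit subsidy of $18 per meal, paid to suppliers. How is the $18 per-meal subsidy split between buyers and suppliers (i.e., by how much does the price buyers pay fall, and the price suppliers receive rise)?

Demand slope: (336 − 282)/(56 − 65) = -6, so qd = 672 − 6p.
Supply slope: (330 − 294)/(69 − 57) = 3, so qs = 3p + 123.
Before the subsidy: set 672 − 6p = 3p + 123 → p* = $61, q* = 306.
With a per-unit subsidy paid to suppliers, each receives p + 18 per unit sold, so supply becomes qs = 3(p + 18) + 123.
New equilibrium: buyers pay $55, suppliers receive $73, q = 342. (Wedge: pb − ps = −18.)
Gain to buyers: $6; to suppliers: $12. (They sum to $18.)

Buyers gain $6 per meal; suppliers gain $12 per meal.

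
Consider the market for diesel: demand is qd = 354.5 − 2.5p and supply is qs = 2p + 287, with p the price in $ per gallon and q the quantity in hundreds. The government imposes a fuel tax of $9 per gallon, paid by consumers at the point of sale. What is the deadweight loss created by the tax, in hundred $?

Deadweight loss = $45 hundred.

Without the tax, 354.5 − 2.5p = 2p + 287 gives 4.5p = 67.5, so p* = $15 and q* = 317.
With the tax collected from consumers, demand (in seller-price terms) shifts: qd = 354.5 − 2.5(p + 9).
Solving gives q = 307 with consumers paying $19 and suppliers receiving $10 (the $9 wedge).
Quantity falls by |ΔQ| = |317 − 307| = 10.
DWL = ½ · t · |ΔQ| = ½ · 9 · 10 = $45.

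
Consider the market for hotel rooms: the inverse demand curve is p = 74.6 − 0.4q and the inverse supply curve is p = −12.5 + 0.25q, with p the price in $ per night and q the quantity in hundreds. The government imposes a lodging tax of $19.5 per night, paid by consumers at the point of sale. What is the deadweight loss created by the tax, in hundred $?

Rewrite in direct form: qd = 186.5 − 2.5p and qs = 4p + 50.
Without the tax, 186.5 − 2.5p = 4p + 50 gives 6.5p = 136.5, so p* = $21 and q* = 134.
With the tax collected from consumers, demand (in seller-price terms) shifts: qd = 186.5 − 2.5(p + 19.5).
New equilibrium: consumers pay $33, producers receive $13.5, q = 104. (Wedge: pb − ps = 19.5.)
Quantity falls by |ΔQ| = |134 − 104| = 30.
DWL = ½ · t · |ΔQ| = ½ · 19.5 · 30 = $292.5.

Deadweight loss = $292.5 hundred.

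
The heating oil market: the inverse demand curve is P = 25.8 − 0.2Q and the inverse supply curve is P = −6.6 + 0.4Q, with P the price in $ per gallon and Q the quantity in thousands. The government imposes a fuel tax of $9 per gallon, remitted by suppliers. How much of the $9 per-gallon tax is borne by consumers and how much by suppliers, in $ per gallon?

Inverting to Q(P) form: Qd = 129 − 5P; Qs = 2.5P + 16.5.
Without the tax, 129 − 5P = 2.5P + 16.5 gives 7.5P = 112.5, so P* = $15 and Q* = 54.
With the tax collected from suppliers, supply shifts: Qs = 2.5(P − 9) + 16.5.
New equilibrium: consumers pay $18, suppliers receive $9, Q = 39. (Wedge: Pb − Ps = 9.)
Burden on consumers: $3; on suppliers: $6. (They sum to $9.)

Consumers bear $3 per gallon; suppliers bear $6 per gallon.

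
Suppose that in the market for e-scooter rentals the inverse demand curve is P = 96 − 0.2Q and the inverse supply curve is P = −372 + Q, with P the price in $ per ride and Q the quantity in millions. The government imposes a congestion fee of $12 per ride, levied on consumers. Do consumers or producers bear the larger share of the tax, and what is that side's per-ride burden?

Rewrite in direct form: Qd = 480 − 5P and Qs = P + 372.
Without the tax, 480 − 5P = P + 372 gives 6P = 108, so P* = $18 and Q* = 390.
With the tax collected from consumers, demand (in seller-price terms) shifts: Qd = 480 − 5(P + 12).
Solving gives Q = 380 with consumers paying $20 and producers receiving $8 (the $12 wedge).
Per-ride burden: consumers $2, producers $10.
Producers take the larger share because supply is less price-elastic here (demand slope 5 vs supply slope 1).
The less price-elastic side of the market bears the larger share of a per-unit tax.

Producers bear the larger share: $10 per ride.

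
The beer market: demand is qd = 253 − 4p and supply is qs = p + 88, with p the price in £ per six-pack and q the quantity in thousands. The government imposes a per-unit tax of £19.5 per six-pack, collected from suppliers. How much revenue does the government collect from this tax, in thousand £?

Before the tax: set 253 − 4p = p + 88 → p* = £33, q* = 121.
With the tax collected from suppliers, supply shifts: qs = (p − 19.5) + 88.
Solving gives q = 105.4 with buyers paying £36.9 and suppliers receiving £17.4 (the £19.5 wedge).
Revenue = t · Q = 19.5 · 105.4 = £2055.3.

Tax revenue = £2055.3 thousand.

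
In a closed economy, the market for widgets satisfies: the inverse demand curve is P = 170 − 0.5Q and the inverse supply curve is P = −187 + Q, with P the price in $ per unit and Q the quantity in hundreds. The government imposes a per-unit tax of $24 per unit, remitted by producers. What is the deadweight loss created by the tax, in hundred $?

Rewrite in direct form: Qd = 340 − 2P and Qs = P + 187.
Before the tax: set 340 − 2P = P + 187 → P* = $51, Q* = 238.
With the tax collected from producers, supply shifts: Qs = (P − 24) + 187.
Solving gives Q = 222 with consumers paying $59 and producers receiving $35 (the $24 wedge).
Quantity falls by |ΔQ| = |238 − 222| = 16.
DWL = ½ · t · |ΔQ| = ½ · 24 · 16 = $192.

Deadweight loss = $192 hundred.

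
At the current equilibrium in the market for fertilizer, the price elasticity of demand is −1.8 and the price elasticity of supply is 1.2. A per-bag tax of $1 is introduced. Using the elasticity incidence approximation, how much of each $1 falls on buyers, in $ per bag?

Buyers bear ≈ $0.4 per bag.

Incidence ratio: buyers' share ≈ εs / (εs + |εd|) = 1.2 / (1.2 + 1.8) = 0.4.
So buyers bear ≈ 0.4 × $1 = $0.4; suppliers bear $0.6.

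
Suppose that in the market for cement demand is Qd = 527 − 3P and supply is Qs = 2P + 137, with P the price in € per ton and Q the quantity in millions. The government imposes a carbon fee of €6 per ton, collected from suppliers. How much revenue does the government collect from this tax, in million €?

Without the tax, 527 − 3P = 2P + 137 gives 5P = 390, so P* = €78 and Q* = 293.
With the tax collected from suppliers, supply shifts: Qs = 2(P − 6) + 137.
Solving gives Q = 285.8 with buyers paying €80.4 and suppliers receiving €74.4 (the €6 wedge).
Revenue = t · Q = 6 · 285.8 = €1714.8.

Tax revenue = €1714.8 million.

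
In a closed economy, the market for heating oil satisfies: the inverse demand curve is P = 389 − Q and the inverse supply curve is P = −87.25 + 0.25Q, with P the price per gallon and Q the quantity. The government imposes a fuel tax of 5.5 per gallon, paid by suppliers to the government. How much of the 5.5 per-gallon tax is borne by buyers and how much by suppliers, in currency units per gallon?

Rewrite in direct form: Qd = 389 − P and Qs = 4P + 349.
Without the tax, 389 − P = 4P + 349 gives 5P = 40, so P* = 8 and Q* = 381.
With the tax collected from suppliers, supply shifts: Qs = 4(P − 5.5) + 349.
New equilibrium: buyers pay 12.4, suppliers receive 6.9, Q = 376.6. (Wedge: Pb − Ps = 5.5.)
Burden on buyers: 4.4; on suppliers: 1.1. (They sum to 5.5.)

Buyers bear 4.4 per gallon; suppliers bear 1.1 per gallon.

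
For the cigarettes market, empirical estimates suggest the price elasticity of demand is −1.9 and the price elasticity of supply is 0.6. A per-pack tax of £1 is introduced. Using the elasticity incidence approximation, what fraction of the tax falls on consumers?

Incidence ratio: consumers' share ≈ εs / (εs + |εd|) = 0.6 / (0.6 + 1.9) = 0.24.
Supply is the less elastic side, so consumers bear the smaller share.

Consumers' share ≈ 0.24.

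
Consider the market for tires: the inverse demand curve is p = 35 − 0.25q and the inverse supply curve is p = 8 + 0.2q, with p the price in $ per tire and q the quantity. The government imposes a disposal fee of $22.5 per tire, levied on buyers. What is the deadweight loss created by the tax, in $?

Inverting to q(p) form: qd = 140 − 4p; qs = 5p − 40.
Without the tax, 140 − 4p = 5p − 40 gives 9p = 180, so p* = $20 and q* = 60.
With the tax collected from buyers, demand (in seller-price terms) shifts: qd = 140 − 4(p + 22.5).
Solving gives q = 10 with buyers paying $32.5 and producers receiving $10 (the $22.5 wedge).
Quantity falls by |ΔQ| = |60 − 10| = 50.
DWL = ½ · t · |ΔQ| = ½ · 22.5 · 50 = $562.5.

Deadweight loss = $562.5.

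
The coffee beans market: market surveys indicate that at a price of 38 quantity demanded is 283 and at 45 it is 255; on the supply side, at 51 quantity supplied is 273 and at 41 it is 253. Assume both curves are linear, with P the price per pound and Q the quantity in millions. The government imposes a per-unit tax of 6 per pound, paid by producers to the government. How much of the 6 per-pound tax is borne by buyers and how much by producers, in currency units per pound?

Demand slope: (255 − 283)/(45 − 38) = -4, so Qd = 435 − 4P.
Supply slope: (253 − 273)/(41 − 51) = 2, so Qs = 2P + 171.
Without the tax, 435 − 4P = 2P + 171 gives 6P = 264, so P* = 44 and Q* = 259.
With the tax collected from producers, supply shifts: Qs = 2(P − 6) + 171.
New equilibrium: buyers pay 46, producers receive 40, Q = 251. (Wedge: Pb − Ps = 6.)
Burden on buyers: 2; on producers: 4. (They sum to 6.)

Buyers bear 2 per pound; producers bear 4 per pound.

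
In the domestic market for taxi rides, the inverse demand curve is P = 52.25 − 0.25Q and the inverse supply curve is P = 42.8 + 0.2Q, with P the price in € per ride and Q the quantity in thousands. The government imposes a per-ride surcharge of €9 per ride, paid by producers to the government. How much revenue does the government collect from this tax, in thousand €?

Inverting to Q(P) form: Qd = 209 − 4P; Qs = 5P − 214.
Before the tax: set 209 − 4P = 5P − 214 → P* = €47, Q* = 21.
With the tax collected from producers, supply shifts: Qs = 5(P − 9) − 214.
Solving gives Q = 1 with buyers paying €52 and producers receiving €43 (the €9 wedge).
Revenue = t · Q = 9 · 1 = €9.

Tax revenue = €9 thousand.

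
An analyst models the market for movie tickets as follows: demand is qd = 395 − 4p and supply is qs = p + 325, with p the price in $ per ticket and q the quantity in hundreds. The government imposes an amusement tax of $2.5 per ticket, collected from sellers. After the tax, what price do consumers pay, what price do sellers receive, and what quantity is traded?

Consumers pay $14.5; sellers receive $12; quantity = 337.

Before the tax: set 395 − 4p = p + 325 → p* = $14, q* = 339.
With the tax collected from sellers, supply shifts: qs = (p − 2.5) + 325.
Solving gives q = 337 with consumers paying $14.5 and sellers receiving $12 (the $2.5 wedge).
The less price-elastic side of the market bears the larger share of a per-unit tax.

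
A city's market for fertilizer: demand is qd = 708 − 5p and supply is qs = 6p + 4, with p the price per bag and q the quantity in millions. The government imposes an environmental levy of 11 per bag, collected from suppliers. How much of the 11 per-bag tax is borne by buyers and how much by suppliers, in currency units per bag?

Without the tax, 708 − 5p = 6p + 4 gives 11p = 704, so p* = 64 and q* = 388.
With the tax collected from suppliers, supply shifts: qs = 6(p − 11) + 4.
Solving gives q = 358 with buyers paying 70 and suppliers receiving 59 (the 11 wedge).
Burden on buyers: 6; on suppliers: 5. (They sum to 11.)
The less price-elastic side of the market bears the larger share of a per-unit tax.

Buyers bear 6 per bag; suppliers bear 5 per bag.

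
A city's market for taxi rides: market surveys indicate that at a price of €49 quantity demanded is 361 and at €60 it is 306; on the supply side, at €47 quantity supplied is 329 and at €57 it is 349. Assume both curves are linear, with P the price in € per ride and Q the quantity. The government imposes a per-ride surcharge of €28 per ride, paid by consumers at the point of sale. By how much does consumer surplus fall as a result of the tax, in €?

Consumer surplus falls by €2568.

Demand slope: (306 − 361)/(60 − 49) = -5, so Qd = 606 − 5P.
Supply slope: (349 − 329)/(57 − 47) = 2, so Qs = 2P + 235.
Before the tax: set 606 − 5P = 2P + 235 → P* = €53, Q* = 341.
With the tax collected from consumers, demand (in seller-price terms) shifts: Qd = 606 − 5(P + 28).
New equilibrium: consumers pay €61, producers receive €33, Q = 301. (Wedge: Pb − Ps = 28.)
ΔCS is the trapezoid between Q = 301 and Q = 341 of height €8: ½ · (341 + 301) · 8 = €2568.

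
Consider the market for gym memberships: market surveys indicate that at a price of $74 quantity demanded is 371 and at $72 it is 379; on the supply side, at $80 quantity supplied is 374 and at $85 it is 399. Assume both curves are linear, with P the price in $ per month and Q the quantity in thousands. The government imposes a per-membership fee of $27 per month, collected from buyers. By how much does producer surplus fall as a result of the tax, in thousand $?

Demand slope: (379 − 371)/(72 − 74) = -4, so Qd = 667 − 4P.
Supply slope: (399 − 374)/(85 − 80) = 5, so Qs = 5P − 26.
Without the tax, 667 − 4P = 5P − 26 gives 9P = 693, so P* = $77 and Q* = 359.
With the tax collected from buyers, demand (in seller-price terms) shifts: Qd = 667 − 4(P + 27).
New equilibrium: buyers pay $92, sellers receive $65, Q = 299. (Wedge: Pb − Ps = 27.)
ΔPS is the trapezoid between Q = 299 and Q = 359 of height $12: ½ · (359 + 299) · 12 = $3948.

Producer surplus falls by $3948 thousand.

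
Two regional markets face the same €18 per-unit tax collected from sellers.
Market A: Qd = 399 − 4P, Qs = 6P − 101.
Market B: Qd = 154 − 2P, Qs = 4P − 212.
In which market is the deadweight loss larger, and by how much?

Market A: pre-tax P* = €50, Q* = 199; post-tax Q = 155.8; deadweight loss = €388.8.
Market B: pre-tax P* = €61, Q* = 32; post-tax Q = 8; deadweight loss = €216.
Difference: €388.8 vs €216 → market A is larger by €172.8.

Market A, by €172.8.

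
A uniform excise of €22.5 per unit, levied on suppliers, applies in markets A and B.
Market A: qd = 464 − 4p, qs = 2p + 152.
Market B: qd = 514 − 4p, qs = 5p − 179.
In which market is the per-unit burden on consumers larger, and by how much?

Market A: pre-tax p* = €52, q* = 256; post-tax q = 226; per-unit burden on consumers = €7.5.
Market B: pre-tax p* = €77, q* = 206; post-tax q = 156; per-unit burden on consumers = €12.5.
Difference: €7.5 vs €12.5 → market B is larger by €5.

Market B, by €5.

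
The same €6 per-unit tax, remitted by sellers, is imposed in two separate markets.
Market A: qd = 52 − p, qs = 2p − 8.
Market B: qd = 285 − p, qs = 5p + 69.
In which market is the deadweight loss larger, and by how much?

Market B, by €3.

Market A: pre-tax p* = €20, q* = 32; post-tax q = 28; deadweight loss = €12.
Market B: pre-tax p* = €36, q* = 249; post-tax q = 244; deadweight loss = €15.
Difference: €12 vs €15 → market B is larger by €3.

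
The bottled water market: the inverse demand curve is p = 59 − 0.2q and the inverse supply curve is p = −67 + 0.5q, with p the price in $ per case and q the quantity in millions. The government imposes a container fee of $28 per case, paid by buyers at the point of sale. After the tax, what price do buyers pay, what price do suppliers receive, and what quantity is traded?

Inverting to q(p) form: qd = 295 − 5p; qs = 2p + 134.
Without the tax, 295 − 5p = 2p + 134 gives 7p = 161, so p* = $23 and q* = 180.
With the tax collected from buyers, demand (in seller-price terms) shifts: qd = 295 − 5(p + 28).
Solving gives q = 140 with buyers paying $31 and suppliers receiving $3 (the $28 wedge).

Buyers pay $31; suppliers receive $3; quantity = 140.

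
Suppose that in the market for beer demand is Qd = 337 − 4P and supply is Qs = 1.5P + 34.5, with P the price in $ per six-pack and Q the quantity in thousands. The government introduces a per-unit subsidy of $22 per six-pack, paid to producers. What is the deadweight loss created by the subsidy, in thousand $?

Without the subsidy, 337 − 4P = 1.5P + 34.5 gives 5.5P = 302.5, so P* = $55 and Q* = 117.
With a per-unit subsidy paid to producers, each receives P + 22 per unit sold, so supply becomes Qs = 1.5(P + 22) + 34.5.
New equilibrium: consumers pay $49, producers receive $71, Q = 141. (Wedge: Pb − Ps = −22.)
Quantity rises by |ΔQ| = |117 − 141| = 24.
DWL = ½ · t · |ΔQ| = ½ · 22 · 24 = $264.

Deadweight loss = $264 thousand.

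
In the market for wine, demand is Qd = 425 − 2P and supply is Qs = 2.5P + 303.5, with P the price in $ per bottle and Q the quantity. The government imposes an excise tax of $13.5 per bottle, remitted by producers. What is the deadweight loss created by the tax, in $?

Without the tax, 425 − 2P = 2.5P + 303.5 gives 4.5P = 121.5, so P* = $27 and Q* = 371.
With the tax collected from producers, supply shifts: Qs = 2.5(P − 13.5) + 303.5.
Solving gives Q = 356 with buyers paying $34.5 and producers receiving $21 (the $13.5 wedge).
Quantity falls by |ΔQ| = |371 − 356| = 15.
DWL = ½ · t · |ΔQ| = ½ · 13.5 · 15 = $101.25.

Deadweight loss = $101.25.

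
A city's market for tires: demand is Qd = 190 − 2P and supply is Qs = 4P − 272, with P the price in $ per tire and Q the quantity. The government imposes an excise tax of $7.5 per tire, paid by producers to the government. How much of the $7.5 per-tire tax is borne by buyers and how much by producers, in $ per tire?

Before the tax: set 190 − 2P = 4P − 272 → P* = $77, Q* = 36.
With the tax collected from producers, supply shifts: Qs = 4(P − 7.5) − 272.
New equilibrium: buyers pay $82, producers receive $74.5, Q = 26. (Wedge: Pb − Ps = 7.5.)
Burden on buyers: $5; on producers: $2.5. (They sum to $7.5.)

Buyers bear $5 per tire; producers bear $2.5 per tire.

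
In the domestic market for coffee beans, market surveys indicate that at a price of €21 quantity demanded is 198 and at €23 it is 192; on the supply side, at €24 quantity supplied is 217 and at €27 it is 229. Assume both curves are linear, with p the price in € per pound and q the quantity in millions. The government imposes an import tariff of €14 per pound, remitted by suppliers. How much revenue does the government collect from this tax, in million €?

Demand slope: (192 − 198)/(23 − 21) = -3, so qd = 261 − 3p.
Supply slope: (229 − 217)/(27 − 24) = 4, so qs = 4p + 121.
Without the tax, 261 − 3p = 4p + 121 gives 7p = 140, so p* = €20 and q* = 201.
With the tax collected from suppliers, supply shifts: qs = 4(p − 14) + 121.
New equilibrium: buyers pay €28, suppliers receive €14, q = 177. (Wedge: pb − ps = 14.)
Revenue = t · Q = 14 · 177 = €2478.

Tax revenue = €2478 million.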